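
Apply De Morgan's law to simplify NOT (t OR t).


De Morgan: the negation of a disjunction is the conjunction of the negations.
Distribute NOT across OR, flipping it to AND, and negate each literal.

(NOT t) AND (NOT t)


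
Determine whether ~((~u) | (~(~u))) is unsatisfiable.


Truth table over {u}:
u | φ
-----
False | False
True | False
Every row is false.

Yes, it is a contradiction.


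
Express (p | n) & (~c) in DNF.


Step 1: Distribute ∧ over ∨: (p ∨ n) ∧ (¬c) = (p ∧ (¬c)) ∨ (n ∧ (¬c)).

(p & (~c)) | (n & (~c))


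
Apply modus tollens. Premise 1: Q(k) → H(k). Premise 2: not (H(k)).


Modus tollens: from (P → Q) and ¬Q, infer ¬P.
Q = 'H(k)' is denied; since P → Q, P must also fail.

Not (Q(k)).


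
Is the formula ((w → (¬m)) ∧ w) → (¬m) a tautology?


Build the truth table over {m, w}:
m | w | φ
---------
F | F | T
T | F | T
F | T | T
T | T | T
Every row evaluates to true.

Yes, it is a tautology.


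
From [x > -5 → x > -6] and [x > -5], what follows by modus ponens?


Modus ponens: from (P → Q) and P, infer Q.
P = 'x > -5' is asserted, and P → Q holds, so Q follows.

x > -6.


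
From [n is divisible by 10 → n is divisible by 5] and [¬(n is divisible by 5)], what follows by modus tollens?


Modus tollens: from (P → Q) and ¬Q, infer ¬P.
Q = 'n is divisible by 5' is denied; since P → Q, P must also fail.

Not (n is divisible by 10).


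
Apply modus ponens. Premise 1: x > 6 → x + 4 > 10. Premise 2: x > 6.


Modus ponens: from (P → Q) and P, infer Q.
P = 'x > 6' is asserted, and P → Q holds, so Q follows.

x + 4 > 10.


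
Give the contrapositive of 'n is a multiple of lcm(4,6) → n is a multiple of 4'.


The contrapositive of (P → Q) is (¬Q → ¬P); it is logically equivalent to the original.
Here P = 'n is a multiple of lcm(4,6)' and Q = 'n is a multiple of 4'.

If not (n is a multiple of 4), then not (n is a multiple of lcm(4,6)).


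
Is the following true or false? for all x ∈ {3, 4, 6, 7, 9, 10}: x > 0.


Evaluate the predicate on each element: 3:T, 4:T, 6:T, 7:T, 9:T, 10:T.
Every element satisfies the predicate.

T


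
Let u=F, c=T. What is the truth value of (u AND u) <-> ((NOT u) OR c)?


Substitute u=F, c=T:
u AND u = F AND F = F
NOT u = T
(NOT u) OR c = T OR T = T
(u AND u) <-> ((NOT u) OR c) = F <-> T = F

F


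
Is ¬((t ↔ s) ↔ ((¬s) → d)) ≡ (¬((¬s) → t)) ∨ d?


Compare truth tables:
d | s | t | φ | ψ
-----------------
F | F | F | T | T
T | F | F | F | T
F | T | F | T | F
T | T | F | T | T
F | F | T | F | F
T | F | T | T | T
F | T | T | F | F
T | T | T | F | T
They differ at row 2 (d=T, s=F, t=F): φ=F but ψ=T.

No, they are not logically equivalent.


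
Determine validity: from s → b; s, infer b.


This matches the form of modus ponens: the conclusion follows in every model of the premises.

Valid.


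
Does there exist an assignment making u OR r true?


Search for a satisfying assignment over {r, u}.
Try r=T, u=F: the formula evaluates to T.
A satisfying assignment exists.

Satisfiable.


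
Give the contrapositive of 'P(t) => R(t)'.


The contrapositive of (P → Q) is (¬Q → ¬P); it is logically equivalent to the original.
Here P = 'P(t)' and Q = 'R(t)'.

If not (R(t)), then not (P(t)).


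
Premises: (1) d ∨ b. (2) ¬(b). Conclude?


Disjunctive syllogism: from (P ∨ Q) and ¬P, infer Q.
One disjunct, 'b', is ruled out; the other must hold.

d


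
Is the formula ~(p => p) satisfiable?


Check all 2 assignments over {p}:
p | φ
-----
False | False
True | False
No assignment makes the formula true.

Unsatisfiable.


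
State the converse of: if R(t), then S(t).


The converse of (P → Q) is (Q → P). It is not in general equivalent to the original.
Here P = 'R(t)' and Q = 'S(t)'.

If S(t), then R(t).


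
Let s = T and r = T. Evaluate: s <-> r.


Biconditional is true when both operands have the same truth value.
Substitute: s=T, r=T.
T <-> T evaluates to T.

T


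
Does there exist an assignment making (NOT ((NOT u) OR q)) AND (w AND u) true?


Search for a satisfying assignment over {q, u, w}.
Try q=F, u=T, w=T: the formula evaluates to T.
A satisfying assignment exists.

Satisfiable.


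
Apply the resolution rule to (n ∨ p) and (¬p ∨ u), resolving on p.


The clauses contain complementary literals p and ¬p.
Resolution eliminates this pair and disjoins the remaining literals (merging duplicates).

(n ∨ u)


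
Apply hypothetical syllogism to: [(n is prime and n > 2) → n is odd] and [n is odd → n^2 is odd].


Hypothetical syllogism: from (P → Q) and (Q → R), infer (P → R).
Chain the two implications through the shared middle term 'n is odd'.

(n is prime and n > 2) → n^2 is odd


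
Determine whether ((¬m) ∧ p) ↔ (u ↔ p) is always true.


Build the truth table over {m, p, u}:
m | p | u | φ
-------------
F | F | F | F
T | F | F | F
F | T | F | F
T | T | F | T
F | F | T | T
T | F | T | T
F | T | T | T
T | T | T | F
Counterexample at row 1: with m=F, p=F, u=F, the formula is F.

No, it is not a tautology.


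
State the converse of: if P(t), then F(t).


The converse of (P → Q) is (Q → P). It is not in general equivalent to the original.
Here P = 'P(t)' and Q = 'F(t)'.

If F(t), then P(t).


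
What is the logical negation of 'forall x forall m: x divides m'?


Negation flips each quantifier (∀↔∃) and negates the inner predicate.
¬(forall x forall m: φ) = exists x exists m: ¬φ.

exists x exists m: ~(x divides m)


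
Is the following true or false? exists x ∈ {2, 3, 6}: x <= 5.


Evaluate the predicate on each element: 2:True, 3:True, 6:False.
Witness x = 2 satisfies the predicate.

True


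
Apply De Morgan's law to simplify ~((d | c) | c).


De Morgan: the negation of a disjunction is the conjunction of the negations.
Distribute ~ across |, flipping it to &, and negate each literal.

((~d) & (~c)) & (~c)


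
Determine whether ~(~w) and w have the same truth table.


Compare truth tables:
w | φ | ψ
---------
False | False | False
True | True | True
The columns φ and ψ agree on every row.

Yes, they are logically equivalent.


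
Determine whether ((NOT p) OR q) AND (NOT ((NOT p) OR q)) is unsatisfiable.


Truth table over {p, q}:
p | q | φ
---------
F | F | F
T | F | F
F | T | F
T | T | F
Every row is false.

Yes, it is a contradiction.


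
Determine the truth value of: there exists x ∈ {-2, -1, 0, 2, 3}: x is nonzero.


Evaluate the predicate on each element: -2:T, -1:T, 0:F, 2:T, 3:T.
Witness x = -2 satisfies the predicate.

T


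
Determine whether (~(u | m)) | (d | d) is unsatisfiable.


Truth table over {d, m, u}:
d | m | u | φ
-------------
False | False | False | True
True | False | False | True
False | True | False | False
True | True | False | True
False | False | True | False
True | False | True | True
False | True | True | False
True | True | True | True
Satisfying assignment at row 1: d=False, m=False, u=False gives True.

No, it is not a contradiction.


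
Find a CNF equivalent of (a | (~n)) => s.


Step 1: Rewrite as ¬(a ∨ (¬n)) ∨ s = (¬a ∧ ¬(¬n)) ∨ s.
Step 2: Distribute ∨ over ∧.
Step 3: Eliminate any double negations (¬¬X = X).

((~a) | s) & (n | s)


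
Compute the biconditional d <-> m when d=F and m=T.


Biconditional is true when both operands have the same truth value.
Substitute: d=F, m=T.
F <-> T evaluates to F.

F


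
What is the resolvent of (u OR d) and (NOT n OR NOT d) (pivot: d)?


The clauses contain complementary literals d and NOTd.
Resolution eliminates this pair and disjoins the remaining literals (merging duplicates).

(u OR NOT n)


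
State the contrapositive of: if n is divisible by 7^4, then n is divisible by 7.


The contrapositive of (P → Q) is (¬Q → ¬P); it is logically equivalent to the original.
Here P = 'n is divisible by 7^4' and Q = 'n is divisible by 7'.

If not (n is divisible by 7), then not (n is divisible by 7^4).


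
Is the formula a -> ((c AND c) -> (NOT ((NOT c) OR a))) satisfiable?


Search for a satisfying assignment over {a, c}.
Try a=F, c=F: the formula evaluates to T.
A satisfying assignment exists.

Satisfiable.


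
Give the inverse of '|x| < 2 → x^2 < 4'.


The inverse of (P → Q) is (¬P → ¬Q). It is equivalent to the converse, not to the original.
Here P = '|x| < 2' and Q = 'x^2 < 4'.

If not (|x| < 2), then not (x^2 < 4).


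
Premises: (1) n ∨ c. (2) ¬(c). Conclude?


Disjunctive syllogism: from (P ∨ Q) and ¬P, infer Q.
One disjunct, 'c', is ruled out; the other must hold.

n


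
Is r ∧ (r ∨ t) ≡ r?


Compare truth tables:
r | t | φ | ψ
-------------
F | F | F | F
T | F | T | T
F | T | F | F
T | T | T | T
The columns φ and ψ agree on every row.

Yes, they are logically equivalent.


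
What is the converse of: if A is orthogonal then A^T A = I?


The converse of (P → Q) is (Q → P). It is not in general equivalent to the original.
Here P = 'A is orthogonal' and Q = 'A^T A = I'.

If A^T A = I, then A is orthogonal.


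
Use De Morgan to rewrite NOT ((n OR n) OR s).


De Morgan: the negation of a disjunction is the conjunction of the negations.
Distribute NOT across OR, flipping it to AND, and negate each literal.

((NOT n) AND (NOT n)) AND (NOT s)


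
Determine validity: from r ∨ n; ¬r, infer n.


This matches the form of disjunctive syllogism: the conclusion follows in every model of the premises.

Valid.


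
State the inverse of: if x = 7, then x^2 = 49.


The inverse of (P → Q) is (¬P → ¬Q). It is equivalent to the converse, not to the original.
Here P = 'x = 7' and Q = 'x^2 = 49'.

If not (x = 7), then not (x^2 = 49).


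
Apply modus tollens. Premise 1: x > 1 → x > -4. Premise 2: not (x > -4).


Modus tollens: from (P → Q) and ¬Q, infer ¬P.
Q = 'x > -4' is denied; since P → Q, P must also fail.

Not (x > 1).


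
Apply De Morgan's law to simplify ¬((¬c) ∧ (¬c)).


De Morgan: the negation of a conjunction is the disjunction of the negations.
Distribute ¬ across ∧, flipping it to ∨, and negate each literal.

c ∨ c


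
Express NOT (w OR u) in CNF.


Step 1: Apply De Morgan: ¬(w ∨ u) = ¬w ∧ ¬u.

(NOT w) AND (NOT u)


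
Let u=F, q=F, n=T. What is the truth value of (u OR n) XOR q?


Substitute u=F, q=F, n=T:
u OR n = F OR T = T
(u OR n) XOR q = T XOR F = T

T


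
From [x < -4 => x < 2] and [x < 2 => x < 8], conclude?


Hypothetical syllogism: from (P → Q) and (Q → R), infer (P → R).
Chain the two implications through the shared middle term 'x < 2'.

x < -4 => x < 8


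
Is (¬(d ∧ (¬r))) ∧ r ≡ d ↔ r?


Compare truth tables:
d | r | φ | ψ
-------------
F | F | F | T
T | F | F | F
F | T | T | F
T | T | T | T
They differ at row 1 (d=F, r=F): φ=F but ψ=T.

No, they are not logically equivalent.


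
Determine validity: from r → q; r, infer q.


This matches the form of modus ponens: the conclusion follows in every model of the premises.

Valid.


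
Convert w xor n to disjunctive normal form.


Step 1: w ⊕ n is true exactly when they disagree: (w ∧ ¬n) ∨ (¬w ∧ n).

(w & (~n)) | ((~w) & n)


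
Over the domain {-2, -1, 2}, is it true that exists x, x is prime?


Evaluate the predicate on each element: -2:False, -1:False, 2:True.
Witness x = 2 satisfies the predicate.

True


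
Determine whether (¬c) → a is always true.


Build the truth table over {a, c}:
a | c | φ
---------
F | F | F
T | F | T
F | T | T
T | T | T
Counterexample at row 1: with a=F, c=F, the formula is F.

No, it is not a tautology.


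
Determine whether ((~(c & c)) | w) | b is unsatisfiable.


Truth table over {b, c, w}:
b | c | w | φ
-------------
False | False | False | True
True | False | False | True
False | True | False | False
True | True | False | True
False | False | True | True
True | False | True | True
False | True | True | True
True | True | True | True
Satisfying assignment at row 1: b=False, c=False, w=False gives True.

No, it is not a contradiction.


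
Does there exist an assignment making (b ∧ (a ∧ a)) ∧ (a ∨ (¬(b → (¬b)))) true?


Search for a satisfying assignment over {a, b}.
Try a=T, b=T: the formula evaluates to T.
A satisfying assignment exists.

Satisfiable.


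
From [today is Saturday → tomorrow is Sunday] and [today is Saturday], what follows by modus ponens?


Modus ponens: from (P → Q) and P, infer Q.
P = 'today is Saturday' is asserted, and P → Q holds, so Q follows.

tomorrow is Sunday.


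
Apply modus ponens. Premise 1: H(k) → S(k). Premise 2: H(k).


Modus ponens: from (P → Q) and P, infer Q.
P = 'H(k)' is asserted, and P → Q holds, so Q follows.

S(k).


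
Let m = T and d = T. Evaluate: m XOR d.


Exclusive or is true when exactly one operand is true.
Substitute: m=T, d=T.
T XOR T evaluates to F.

F


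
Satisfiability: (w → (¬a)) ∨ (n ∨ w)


Search for a satisfying assignment over {a, n, w}.
Try a=F, n=F, w=F: the formula evaluates to T.
A satisfying assignment exists.

Satisfiable.


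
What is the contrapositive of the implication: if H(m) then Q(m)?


The contrapositive of (P → Q) is (¬Q → ¬P); it is logically equivalent to the original.
Here P = 'H(m)' and Q = 'Q(m)'.

If not (Q(m)), then not (H(m)).


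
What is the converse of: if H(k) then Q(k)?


The converse of (P → Q) is (Q → P). It is not in general equivalent to the original.
Here P = 'H(k)' and Q = 'Q(k)'.

If Q(k), then H(k).


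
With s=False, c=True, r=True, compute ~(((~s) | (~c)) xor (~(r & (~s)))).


Substitute s=False, c=True, r=True:
~s = True
~c = False
(~s) | (~c) = True | False = True
~s = True
r & (~s) = True & True = True
~(r & (~s)) = False
((~s) | (~c)) xor (~(r & (~s))) = True xor False = True
~(((~s) | (~c)) xor (~(r & (~s)))) = False

False


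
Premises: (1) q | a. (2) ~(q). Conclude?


Disjunctive syllogism: from (P ∨ Q) and ¬P, infer Q.
One disjunct, 'q', is ruled out; the other must hold.

a


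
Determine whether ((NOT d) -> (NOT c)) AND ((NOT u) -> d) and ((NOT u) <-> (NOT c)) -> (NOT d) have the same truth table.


Compare truth tables:
c | d | u | φ | ψ
-----------------
F | F | F | F | T
T | F | F | F | T
F | T | F | T | F
T | T | F | T | T
F | F | T | T | T
T | F | T | F | T
F | T | T | T | T
T | T | T | T | F
They differ at row 1 (c=F, d=F, u=F): φ=F but ψ=T.

No, they are not logically equivalent.


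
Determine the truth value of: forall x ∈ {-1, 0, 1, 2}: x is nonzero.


Evaluate the predicate on each element: -1:True, 0:False, 1:True, 2:True.
Counterexample x = 0 fails the predicate.

False


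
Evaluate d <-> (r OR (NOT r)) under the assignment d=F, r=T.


Substitute d=F, r=T:
NOT r = F
r OR (NOT r) = T OR F = T
d <-> (r OR (NOT r)) = F <-> T = F

F


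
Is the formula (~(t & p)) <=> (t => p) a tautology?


Build the truth table over {p, t}:
p | t | φ
---------
False | False | True
True | False | True
False | True | False
True | True | False
Counterexample at row 3: with p=False, t=True, the formula is False.

No, it is not a tautology.


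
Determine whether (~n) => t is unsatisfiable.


Truth table over {n, t}:
n | t | φ
---------
False | False | False
True | False | True
False | True | True
True | True | True
Satisfying assignment at row 2: n=True, t=False gives True.

No, it is not a contradiction.


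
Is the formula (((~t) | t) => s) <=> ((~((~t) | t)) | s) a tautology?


Build the truth table over {s, t}:
s | t | φ
---------
False | False | True
True | False | True
False | True | True
True | True | True
Every row evaluates to true.

Yes, it is a tautology.


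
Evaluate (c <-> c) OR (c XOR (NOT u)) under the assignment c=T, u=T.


Substitute c=T, u=T:
c <-> c = T <-> T = T
NOT u = F
c XOR (NOT u) = T XOR F = T
(c <-> c) OR (c XOR (NOT u)) = T OR T = T

T


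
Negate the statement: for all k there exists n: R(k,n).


Negation flips each quantifier (∀↔∃) and negates the inner predicate.
¬(for all k there exists n: φ) = there exists k for all n: ¬φ.

there exists k for all n: NOT(R(k,n))


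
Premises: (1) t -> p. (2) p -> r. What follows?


Hypothetical syllogism: from (P → Q) and (Q → R), infer (P → R).
Chain the two implications through the shared middle term 'p'.

t -> r


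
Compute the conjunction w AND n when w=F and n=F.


Conjunction is true only when both operands are true.
Substitute: w=F, n=F.
F AND F evaluates to F.

F


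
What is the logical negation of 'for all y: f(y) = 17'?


¬(for all x: φ) = there exists x: ¬φ, and ¬(there exists x: φ) = for all x: ¬φ.
Apply to the universal statement.

there exists y: NOT(f(y) = 17)


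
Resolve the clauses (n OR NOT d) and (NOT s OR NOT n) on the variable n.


The clauses contain complementary literals n and NOTn.
Resolution eliminates this pair and disjoins the remaining literals (merging duplicates).

(NOT d OR NOT s)


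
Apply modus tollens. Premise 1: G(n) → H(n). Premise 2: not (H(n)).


Modus tollens: from (P → Q) and ¬Q, infer ¬P.
Q = 'H(n)' is denied; since P → Q, P must also fail.

Not (G(n)).


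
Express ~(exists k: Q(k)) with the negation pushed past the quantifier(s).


¬(forall x: φ) = exists x: ¬φ, and ¬(exists x: φ) = forall x: ¬φ.
Apply to the existential statement.

forall k: ~(Q(k))


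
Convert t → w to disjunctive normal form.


Step 1: Rewrite t → w as ¬t ∨ w.

(¬t) ∨ w


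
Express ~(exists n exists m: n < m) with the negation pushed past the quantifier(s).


Negation flips each quantifier (∀↔∃) and negates the inner predicate.
¬(exists n exists m: φ) = forall n forall m: ¬φ.

forall n forall m: ~(n < m)


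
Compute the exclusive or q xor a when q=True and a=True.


Exclusive or is true when exactly one operand is true.
Substitute: q=True, a=True.
True xor True evaluates to False.

False


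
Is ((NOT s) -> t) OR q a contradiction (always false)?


Truth table over {q, s, t}:
q | s | t | φ
-------------
F | F | F | F
T | F | F | T
F | T | F | T
T | T | F | T
F | F | T | T
T | F | T | T
F | T | T | T
T | T | T | T
Satisfying assignment at row 2: q=T, s=F, t=F gives T.

No, it is not a contradiction.


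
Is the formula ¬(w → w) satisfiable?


Check all 2 assignments over {w}:
w | φ
-----
F | F
T | F
No assignment makes the formula true.

Unsatisfiable.


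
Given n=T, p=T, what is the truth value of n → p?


Implication is false only when antecedent is true and consequent is false.
Substitute: n=T, p=T.
T → T evaluates to T.

T


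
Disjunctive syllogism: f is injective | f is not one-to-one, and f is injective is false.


Disjunctive syllogism: from (P ∨ Q) and ¬P, infer Q.
One disjunct, 'f is injective', is ruled out; the other must hold.

f is not one-to-one


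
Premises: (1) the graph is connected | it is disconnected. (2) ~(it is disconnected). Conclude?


Disjunctive syllogism: from (P ∨ Q) and ¬P, infer Q.
One disjunct, 'it is disconnected', is ruled out; the other must hold.

the graph is connected


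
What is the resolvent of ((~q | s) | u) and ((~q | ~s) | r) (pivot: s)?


The clauses contain complementary literals s and ~s.
Resolution eliminates this pair and disjoins the remaining literals (merging duplicates).

((u | ~q) | r)


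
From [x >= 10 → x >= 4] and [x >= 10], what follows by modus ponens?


Modus ponens: from (P → Q) and P, infer Q.
P = 'x >= 10' is asserted, and P → Q holds, so Q follows.

x >= 4.


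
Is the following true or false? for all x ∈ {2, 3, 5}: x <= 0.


Evaluate the predicate on each element: 2:F, 3:F, 5:F.
Counterexample x = 2 fails the predicate.

F


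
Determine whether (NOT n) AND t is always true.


Build the truth table over {n, t}:
n | t | φ
---------
F | F | F
T | F | F
F | T | T
T | T | F
Counterexample at row 1: with n=F, t=F, the formula is F.

No, it is not a tautology.


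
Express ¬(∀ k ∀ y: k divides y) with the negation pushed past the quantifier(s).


Negation flips each quantifier (∀↔∃) and negates the inner predicate.
¬(∀ k ∀ y: φ) = ∃ k ∃ y: ¬φ.

∃ k ∃ y: ¬(k divides y)


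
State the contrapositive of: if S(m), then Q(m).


The contrapositive of (P → Q) is (¬Q → ¬P); it is logically equivalent to the original.
Here P = 'S(m)' and Q = 'Q(m)'.

If not (Q(m)), then not (S(m)).


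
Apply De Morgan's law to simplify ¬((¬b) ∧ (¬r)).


De Morgan: the negation of a conjunction is the disjunction of the negations.
Distribute ¬ across ∧, flipping it to ∨, and negate each literal.

b ∨ r


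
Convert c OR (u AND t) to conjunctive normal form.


Step 1: Distribute ∨ over ∧: c ∨ (u ∧ t) = (c ∨ u) ∧ (c ∨ t).

(c OR u) AND (c OR t)


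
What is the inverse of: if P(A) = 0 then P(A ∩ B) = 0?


The inverse of (P → Q) is (¬P → ¬Q). It is equivalent to the converse, not to the original.
Here P = 'P(A) = 0' and Q = 'P(A ∩ B) = 0'.

If not (P(A) = 0), then not (P(A ∩ B) = 0).


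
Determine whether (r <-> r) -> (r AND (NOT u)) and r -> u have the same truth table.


Compare truth tables:
r | u | φ | ψ
-------------
F | F | F | T
T | F | T | F
F | T | F | T
T | T | F | T
They differ at row 1 (r=F, u=F): φ=F but ψ=T.

No, they are not logically equivalent.


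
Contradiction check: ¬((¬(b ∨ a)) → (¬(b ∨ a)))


Truth table over {a, b}:
a | b | φ
---------
F | F | F
T | F | F
F | T | F
T | T | F
Every row is false.

Yes, it is a contradiction.


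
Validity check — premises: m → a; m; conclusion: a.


This matches the form of modus ponens: the conclusion follows in every model of the premises.

Valid.


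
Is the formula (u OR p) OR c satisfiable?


Search for a satisfying assignment over {c, p, u}.
Try c=T, p=F, u=F: the formula evaluates to T.
A satisfying assignment exists.

Satisfiable.


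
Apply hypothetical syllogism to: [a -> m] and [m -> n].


Hypothetical syllogism: from (P → Q) and (Q → R), infer (P → R).
Chain the two implications through the shared middle term 'm'.

a -> n


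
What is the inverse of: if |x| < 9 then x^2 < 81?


The inverse of (P → Q) is (¬P → ¬Q). It is equivalent to the converse, not to the original.
Here P = '|x| < 9' and Q = 'x^2 < 81'.

If not (|x| < 9), then not (x^2 < 81).


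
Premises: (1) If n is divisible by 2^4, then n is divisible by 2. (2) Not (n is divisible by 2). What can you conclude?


Modus tollens: from (P → Q) and ¬Q, infer ¬P.
Q = 'n is divisible by 2' is denied; since P → Q, P must also fail.

Not (n is divisible by 2^4).


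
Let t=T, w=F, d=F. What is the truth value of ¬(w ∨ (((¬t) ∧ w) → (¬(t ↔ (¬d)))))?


Substitute t=T, w=F, d=F:
¬t = F
(¬t) ∧ w = F ∧ F = F
¬d = T
t ↔ (¬d) = T ↔ T = T
¬(t ↔ (¬d)) = F
((¬t) ∧ w) → (¬(t ↔ (¬d))) = F → F = T
w ∨ (((¬t) ∧ w) → (¬(t ↔ (¬d)))) = F ∨ T = T
¬(w ∨ (((¬t) ∧ w) → (¬(t ↔ (¬d))))) = F

F


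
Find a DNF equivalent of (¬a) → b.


Step 1: Rewrite (¬a) → b as ¬(¬a) ∨ b.
Step 2: Eliminate any double negations (¬¬X = X).

a ∨ b


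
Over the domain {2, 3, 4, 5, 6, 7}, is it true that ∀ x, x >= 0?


Evaluate the predicate on each element: 2:T, 3:T, 4:T, 5:T, 6:T, 7:T.
Every element satisfies the predicate.

T


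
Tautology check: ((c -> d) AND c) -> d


Build the truth table over {c, d}:
c | d | φ
---------
F | F | T
T | F | T
F | T | T
T | T | T
Every row evaluates to true.

Yes, it is a tautology.


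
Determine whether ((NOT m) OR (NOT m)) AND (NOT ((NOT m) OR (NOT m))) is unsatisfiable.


Truth table over {m}:
m | φ
-----
F | F
T | F
Every row is false.

Yes, it is a contradiction.


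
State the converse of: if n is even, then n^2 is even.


The converse of (P → Q) is (Q → P). It is not in general equivalent to the original.
Here P = 'n is even' and Q = 'n^2 is even'.

If n^2 is even, then n is even.


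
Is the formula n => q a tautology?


Build the truth table over {n, q}:
n | q | φ
---------
False | False | True
True | False | False
False | True | True
True | True | True
Counterexample at row 2: with n=True, q=False, the formula is False.

No, it is not a tautology.


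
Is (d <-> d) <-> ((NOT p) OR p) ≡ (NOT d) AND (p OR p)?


Compare truth tables:
d | p | φ | ψ
-------------
F | F | T | F
T | F | T | F
F | T | T | T
T | T | T | F
They differ at row 1 (d=F, p=F): φ=T but ψ=F.

No, they are not logically equivalent.


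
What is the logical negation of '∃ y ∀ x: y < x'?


Negation flips each quantifier (∀↔∃) and negates the inner predicate.
¬(∃ y ∀ x: φ) = ∀ y ∃ x: ¬φ.

∀ y ∃ x: ¬(y < x)


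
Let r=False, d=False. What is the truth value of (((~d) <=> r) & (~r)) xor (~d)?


Substitute r=False, d=False:
~d = True
(~d) <=> r = True <=> False = False
~r = True
((~d) <=> r) & (~r) = False & True = False
~d = True
(((~d) <=> r) & (~r)) xor (~d) = False xor True = True

True


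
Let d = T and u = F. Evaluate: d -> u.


Implication is false only when antecedent is true and consequent is false.
Substitute: d=T, u=F.
T -> F evaluates to F.

F


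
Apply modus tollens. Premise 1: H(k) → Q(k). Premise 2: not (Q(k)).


Modus tollens: from (P → Q) and ¬Q, infer ¬P.
Q = 'Q(k)' is denied; since P → Q, P must also fail.

Not (H(k)).


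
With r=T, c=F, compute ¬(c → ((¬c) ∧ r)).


Substitute r=T, c=F:
¬c = T
(¬c) ∧ r = T ∧ T = T
c → ((¬c) ∧ r) = F → T = T
¬(c → ((¬c) ∧ r)) = F

F


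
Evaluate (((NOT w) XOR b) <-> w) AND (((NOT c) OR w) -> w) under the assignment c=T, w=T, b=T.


Substitute c=T, w=T, b=T:
NOT w = F
(NOT w) XOR b = F XOR T = T
((NOT w) XOR b) <-> w = T <-> T = T
NOT c = F
(NOT c) OR w = F OR T = T
((NOT c) OR w) -> w = T -> T = T
(((NOT w) XOR b) <-> w) AND (((NOT c) OR w) -> w) = T AND T = T

T


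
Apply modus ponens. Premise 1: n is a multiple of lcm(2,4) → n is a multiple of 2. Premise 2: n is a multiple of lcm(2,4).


Modus ponens: from (P → Q) and P, infer Q.
P = 'n is a multiple of lcm(2,4)' is asserted, and P → Q holds, so Q follows.

n is a multiple of 2.


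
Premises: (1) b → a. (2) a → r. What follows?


Hypothetical syllogism: from (P → Q) and (Q → R), infer (P → R).
Chain the two implications through the shared middle term 'a'.

b → r


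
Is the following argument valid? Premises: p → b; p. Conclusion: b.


This matches the form of modus ponens: the conclusion follows in every model of the premises.

Valid.


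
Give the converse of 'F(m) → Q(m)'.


The converse of (P → Q) is (Q → P). It is not in general equivalent to the original.
Here P = 'F(m)' and Q = 'Q(m)'.

If Q(m), then F(m).


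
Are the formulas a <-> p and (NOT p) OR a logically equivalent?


Compare truth tables:
a | p | φ | ψ
-------------
F | F | T | T
T | F | F | T
F | T | F | F
T | T | T | T
They differ at row 2 (a=T, p=F): φ=F but ψ=T.

No, they are not logically equivalent.


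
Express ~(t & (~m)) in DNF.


Step 1: Apply De Morgan: ¬(t ∧ (¬m)) = ¬t ∨ ¬(¬m).
Step 2: Eliminate any double negations (¬¬X = X).

(~t) | m


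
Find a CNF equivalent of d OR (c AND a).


Step 1: Distribute ∨ over ∧: d ∨ (c ∧ a) = (d ∨ c) ∧ (d ∨ a).

(d OR c) AND (d OR a)


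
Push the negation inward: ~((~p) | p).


De Morgan: the negation of a disjunction is the conjunction of the negations.
Distribute ~ across |, flipping it to &, and negate each literal.

p & (~p)


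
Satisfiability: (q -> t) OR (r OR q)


Search for a satisfying assignment over {q, r, t}.
Try q=F, r=F, t=F: the formula evaluates to T.
A satisfying assignment exists.

Satisfiable.


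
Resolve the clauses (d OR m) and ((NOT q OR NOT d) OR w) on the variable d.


The clauses contain complementary literals d and NOTd.
Resolution eliminates this pair and disjoins the remaining literals (merging duplicates).

((m OR w) OR NOT q)


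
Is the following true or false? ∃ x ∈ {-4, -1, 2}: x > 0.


Evaluate the predicate on each element: -4:F, -1:F, 2:T.
Witness x = 2 satisfies the predicate.

T


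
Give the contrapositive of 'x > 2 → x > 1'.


The contrapositive of (P → Q) is (¬Q → ¬P); it is logically equivalent to the original.
Here P = 'x > 2' and Q = 'x > 1'.

If not (x > 1), then not (x > 2).


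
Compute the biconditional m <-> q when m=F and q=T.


Biconditional is true when both operands have the same truth value.
Substitute: m=F, q=T.
F <-> T evaluates to F.

F


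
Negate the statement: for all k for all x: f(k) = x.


Negation flips each quantifier (∀↔∃) and negates the inner predicate.
¬(for all k for all x: φ) = there exists k there exists x: ¬φ.

there exists k there exists x: NOT(f(k) = x)


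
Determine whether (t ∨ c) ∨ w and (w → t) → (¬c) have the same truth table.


Compare truth tables:
c | t | w | φ | ψ
-----------------
F | F | F | F | T
T | F | F | T | F
F | T | F | T | T
T | T | F | T | F
F | F | T | T | T
T | F | T | T | T
F | T | T | T | T
T | T | T | T | F
They differ at row 1 (c=F, t=F, w=F): φ=F but ψ=T.

No, they are not logically equivalent.


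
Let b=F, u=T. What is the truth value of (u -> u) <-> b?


Substitute b=F, u=T:
u -> u = T -> T = T
(u -> u) <-> b = T <-> F = F

F


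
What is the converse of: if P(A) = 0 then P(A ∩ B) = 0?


The converse of (P → Q) is (Q → P). It is not in general equivalent to the original.
Here P = 'P(A) = 0' and Q = 'P(A ∩ B) = 0'.

If P(A ∩ B) = 0, then P(A) = 0.


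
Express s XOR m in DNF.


Step 1: s ⊕ m is true exactly when they disagree: (s ∧ ¬m) ∨ (¬s ∧ m).

(s AND (NOT m)) OR ((NOT s) AND m)


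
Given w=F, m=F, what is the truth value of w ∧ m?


Conjunction is true only when both operands are true.
Substitute: w=F, m=F.
F ∧ F evaluates to F.

F


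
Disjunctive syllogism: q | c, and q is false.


Disjunctive syllogism: from (P ∨ Q) and ¬P, infer Q.
One disjunct, 'q', is ruled out; the other must hold.

c


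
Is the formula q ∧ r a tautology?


Build the truth table over {q, r}:
q | r | φ
---------
F | F | F
T | F | F
F | T | F
T | T | T
Counterexample at row 1: with q=F, r=F, the formula is F.

No, it is not a tautology.


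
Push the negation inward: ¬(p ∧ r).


De Morgan: the negation of a conjunction is the disjunction of the negations.
Distribute ¬ across ∧, flipping it to ∨, and negate each literal.

(¬p) ∨ (¬r)


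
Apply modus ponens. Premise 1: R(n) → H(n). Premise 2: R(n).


Modus ponens: from (P → Q) and P, infer Q.
P = 'R(n)' is asserted, and P → Q holds, so Q follows.

H(n).


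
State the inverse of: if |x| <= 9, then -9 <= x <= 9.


The inverse of (P → Q) is (¬P → ¬Q). It is equivalent to the converse, not to the original.
Here P = '|x| <= 9' and Q = '-9 <= x <= 9'.

If not (|x| <= 9), then not (-9 <= x <= 9).


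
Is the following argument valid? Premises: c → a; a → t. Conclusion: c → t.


This matches the form of hypothetical syllogism: the conclusion follows in every model of the premises.

Valid.


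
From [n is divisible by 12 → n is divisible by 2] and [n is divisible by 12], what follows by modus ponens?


Modus ponens: from (P → Q) and P, infer Q.
P = 'n is divisible by 12' is asserted, and P → Q holds, so Q follows.

n is divisible by 2.


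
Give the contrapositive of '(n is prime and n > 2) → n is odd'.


The contrapositive of (P → Q) is (¬Q → ¬P); it is logically equivalent to the original.
Here P = '(n is prime and n > 2)' and Q = 'n is odd'.

If not (n is odd), then not ((n is prime and n > 2)).


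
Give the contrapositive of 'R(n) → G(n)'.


The contrapositive of (P → Q) is (¬Q → ¬P); it is logically equivalent to the original.
Here P = 'R(n)' and Q = 'G(n)'.

If not (G(n)), then not (R(n)).


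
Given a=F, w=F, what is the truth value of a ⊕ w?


Exclusive or is true when exactly one operand is true.
Substitute: a=F, w=F.
F ⊕ F evaluates to F.

F


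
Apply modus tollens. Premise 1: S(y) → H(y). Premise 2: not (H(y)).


Modus tollens: from (P → Q) and ¬Q, infer ¬P.
Q = 'H(y)' is denied; since P → Q, P must also fail.

Not (S(y)).


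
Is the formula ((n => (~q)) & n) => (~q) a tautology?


Build the truth table over {n, q}:
n | q | φ
---------
False | False | True
True | False | True
False | True | True
True | True | True
Every row evaluates to true.

Yes, it is a tautology.


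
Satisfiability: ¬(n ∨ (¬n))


Check all 2 assignments over {n}:
n | φ
-----
F | F
T | F
No assignment makes the formula true.

Unsatisfiable.


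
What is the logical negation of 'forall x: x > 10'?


¬(forall x: φ) = exists x: ¬φ, and ¬(exists x: φ) = forall x: ¬φ.
Apply to the universal statement.

exists x: ~(x > 10)


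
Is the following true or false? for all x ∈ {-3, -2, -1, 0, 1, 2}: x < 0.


Evaluate the predicate on each element: -3:T, -2:T, -1:T, 0:F, 1:F, 2:F.
Counterexample x = 0 fails the predicate.

F


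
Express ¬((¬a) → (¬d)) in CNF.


Step 1: Rewrite (¬a) → (¬d) as ¬(¬a) ∨ (¬d).
Step 2: Negate: ¬(¬(¬a) ∨ (¬d)) = (¬a) ∧ ¬(¬d) (De Morgan + double negation).
Step 3: Eliminate any double negations (¬¬X = X).

(¬a) ∧ d


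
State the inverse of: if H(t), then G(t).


The inverse of (P → Q) is (¬P → ¬Q). It is equivalent to the converse, not to the original.
Here P = 'H(t)' and Q = 'G(t)'.

If not (H(t)), then not (G(t)).


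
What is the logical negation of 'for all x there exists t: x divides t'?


Negation flips each quantifier (∀↔∃) and negates the inner predicate.
¬(for all x there exists t: φ) = there exists x for all t: ¬φ.

there exists x for all t: NOT(x divides t)


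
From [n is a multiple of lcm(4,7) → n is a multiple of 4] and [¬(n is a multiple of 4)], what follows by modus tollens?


Modus tollens: from (P → Q) and ¬Q, infer ¬P.
Q = 'n is a multiple of 4' is denied; since P → Q, P must also fail.

Not (n is a multiple of lcm(4,7)).


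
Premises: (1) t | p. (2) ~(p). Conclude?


Disjunctive syllogism: from (P ∨ Q) and ¬P, infer Q.
One disjunct, 'p', is ruled out; the other must hold.

t


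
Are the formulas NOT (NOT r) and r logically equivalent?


Compare truth tables:
r | φ | ψ
---------
F | F | F
T | T | T
The columns φ and ψ agree on every row.

Yes, they are logically equivalent.


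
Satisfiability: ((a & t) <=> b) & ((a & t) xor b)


Check all 8 assignments over {a, b, t}:
a | b | t | φ
-------------
False | False | False | False
True | False | False | False
False | True | False | False
True | True | False | False
False | False | True | False
True | False | True | False
False | True | True | False
True | True | True | False
No assignment makes the formula true.

Unsatisfiable.


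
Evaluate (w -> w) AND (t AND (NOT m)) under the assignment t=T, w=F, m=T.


Substitute t=T, w=F, m=T:
w -> w = F -> F = T
NOT m = F
t AND (NOT m) = T AND F = F
(w -> w) AND (t AND (NOT m)) = T AND F = F

F


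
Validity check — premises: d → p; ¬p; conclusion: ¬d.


This matches the form of modus tollens: the conclusion follows in every model of the premises.

Valid.


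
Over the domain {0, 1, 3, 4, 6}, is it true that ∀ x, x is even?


Evaluate the predicate on each element: 0:T, 1:F, 3:F, 4:T, 6:T.
Counterexample x = 1 fails the predicate.

F


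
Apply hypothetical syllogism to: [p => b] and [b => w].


Hypothetical syllogism: from (P → Q) and (Q → R), infer (P → R).
Chain the two implications through the shared middle term 'b'.

p => w


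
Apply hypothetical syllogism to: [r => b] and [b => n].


Hypothetical syllogism: from (P → Q) and (Q → R), infer (P → R).
Chain the two implications through the shared middle term 'b'.

r => n


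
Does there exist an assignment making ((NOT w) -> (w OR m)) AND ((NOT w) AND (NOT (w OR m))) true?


Check all 4 assignments over {m, w}:
m | w | φ
---------
F | F | F
T | F | F
F | T | F
T | T | F
No assignment makes the formula true.

Unsatisfiable.


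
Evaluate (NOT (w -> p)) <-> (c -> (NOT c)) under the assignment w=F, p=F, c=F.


Substitute w=F, p=F, c=F:
w -> p = F -> F = T
NOT (w -> p) = F
NOT c = T
c -> (NOT c) = F -> T = T
(NOT (w -> p)) <-> (c -> (NOT c)) = F <-> T = F

F


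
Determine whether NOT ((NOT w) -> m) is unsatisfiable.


Truth table over {m, w}:
m | w | φ
---------
F | F | T
T | F | F
F | T | F
T | T | F
Satisfying assignment at row 1: m=F, w=F gives T.

No, it is not a contradiction.


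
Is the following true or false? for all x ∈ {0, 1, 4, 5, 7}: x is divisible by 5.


Evaluate the predicate on each element: 0:T, 1:F, 4:F, 5:T, 7:F.
Counterexample x = 1 fails the predicate.

F


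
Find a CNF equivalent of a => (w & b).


Step 1: Rewrite a → (w ∧ b) as ¬a ∨ (w ∧ b).
Step 2: Distribute ∨ over ∧.

((~a) | w) & ((~a) | b)


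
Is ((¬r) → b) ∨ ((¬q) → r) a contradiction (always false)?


Truth table over {b, q, r}:
b | q | r | φ
-------------
F | F | F | F
T | F | F | T
F | T | F | T
T | T | F | T
F | F | T | T
T | F | T | T
F | T | T | T
T | T | T | T
Satisfying assignment at row 2: b=T, q=F, r=F gives T.

No, it is not a contradiction.


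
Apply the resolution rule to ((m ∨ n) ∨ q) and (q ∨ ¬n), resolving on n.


The clauses contain complementary literals n and ¬n.
Resolution eliminates this pair and disjoins the remaining literals (merging duplicates).

(m ∨ q)


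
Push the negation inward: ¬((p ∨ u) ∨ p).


De Morgan: the negation of a disjunction is the conjunction of the negations.
Distribute ¬ across ∨, flipping it to ∧, and negate each literal.

((¬p) ∧ (¬u)) ∧ (¬p)


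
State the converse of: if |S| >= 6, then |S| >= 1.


The converse of (P → Q) is (Q → P). It is not in general equivalent to the original.
Here P = '|S| >= 6' and Q = '|S| >= 1'.

If |S| >= 1, then |S| >= 6.


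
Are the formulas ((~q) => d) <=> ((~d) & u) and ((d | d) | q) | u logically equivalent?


Compare truth tables:
d | q | u | φ | ψ
-----------------
False | False | False | True | False
True | False | False | False | True
False | True | False | False | True
True | True | False | False | True
False | False | True | False | True
True | False | True | False | True
False | True | True | True | True
True | True | True | False | True
They differ at row 1 (d=False, q=False, u=False): φ=True but ψ=False.

No, they are not logically equivalent.


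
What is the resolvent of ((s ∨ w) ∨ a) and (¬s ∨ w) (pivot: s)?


The clauses contain complementary literals s and ¬s.
Resolution eliminates this pair and disjoins the remaining literals (merging duplicates).

(a ∨ w)


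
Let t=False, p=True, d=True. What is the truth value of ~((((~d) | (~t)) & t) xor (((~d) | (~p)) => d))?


Substitute t=False, p=True, d=True:
~d = False
~t = True
(~d) | (~t) = False | True = True
((~d) | (~t)) & t = True & False = False
~d = False
~p = False
(~d) | (~p) = False | False = False
((~d) | (~p)) => d = False => True = True
(((~d) | (~t)) & t) xor (((~d) | (~p)) => d) = False xor True = True
~((((~d) | (~t)) & t) xor (((~d) | (~p)) => d)) = False

False
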